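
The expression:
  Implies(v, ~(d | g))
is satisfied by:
  {g: False, v: False, d: False}
  {d: True, g: False, v: False}
  {g: True, d: False, v: False}
  {d: True, g: True, v: False}
  {v: True, d: False, g: False}


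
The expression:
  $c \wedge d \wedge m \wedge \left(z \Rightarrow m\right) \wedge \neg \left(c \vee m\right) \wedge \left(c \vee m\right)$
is never true.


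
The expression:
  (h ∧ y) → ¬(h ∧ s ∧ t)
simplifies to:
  ¬h ∨ ¬s ∨ ¬t ∨ ¬y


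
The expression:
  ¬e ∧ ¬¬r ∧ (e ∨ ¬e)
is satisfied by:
  {r: True, e: False}


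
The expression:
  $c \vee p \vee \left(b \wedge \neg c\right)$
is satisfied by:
  {b: True, c: True, p: True}
  {b: True, c: True, p: False}
  {b: True, p: True, c: False}
  {b: True, p: False, c: False}
  {c: True, p: True, b: False}
  {c: True, p: False, b: False}
  {p: True, c: False, b: False}


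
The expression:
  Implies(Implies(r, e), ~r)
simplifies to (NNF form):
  ~e | ~r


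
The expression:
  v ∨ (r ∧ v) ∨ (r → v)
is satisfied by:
  {v: True, r: False}
  {r: False, v: False}
  {r: True, v: True}


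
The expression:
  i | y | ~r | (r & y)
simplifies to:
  i | y | ~r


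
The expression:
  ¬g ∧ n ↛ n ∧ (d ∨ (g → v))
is never true.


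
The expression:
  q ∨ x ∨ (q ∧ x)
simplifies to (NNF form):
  q ∨ x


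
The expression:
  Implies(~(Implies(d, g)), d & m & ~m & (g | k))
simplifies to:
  g | ~d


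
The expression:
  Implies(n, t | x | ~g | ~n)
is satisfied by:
  {x: True, t: True, g: False, n: False}
  {x: True, g: False, t: False, n: False}
  {t: True, x: False, g: False, n: False}
  {x: False, g: False, t: False, n: False}
  {n: True, x: True, t: True, g: False}
  {n: True, x: True, g: False, t: False}
  {n: True, t: True, x: False, g: False}
  {n: True, x: False, g: False, t: False}
  {x: True, g: True, t: True, n: False}
  {x: True, g: True, n: False, t: False}
  {g: True, t: True, n: False, x: False}
  {g: True, n: False, t: False, x: False}
  {x: True, g: True, n: True, t: True}
  {x: True, g: True, n: True, t: False}
  {g: True, n: True, t: True, x: False}


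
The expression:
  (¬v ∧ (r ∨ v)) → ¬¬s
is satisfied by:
  {v: True, s: True, r: False}
  {v: True, s: False, r: False}
  {s: True, v: False, r: False}
  {v: False, s: False, r: False}
  {r: True, v: True, s: True}
  {r: True, v: True, s: False}
  {r: True, s: True, v: False}


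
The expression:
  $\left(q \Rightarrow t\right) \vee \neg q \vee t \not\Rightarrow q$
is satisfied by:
  {t: True, q: False}
  {q: False, t: False}
  {q: True, t: True}


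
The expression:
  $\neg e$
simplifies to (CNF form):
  $\neg e$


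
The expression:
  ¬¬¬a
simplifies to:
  ¬a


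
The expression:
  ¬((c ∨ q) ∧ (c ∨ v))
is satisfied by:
  {v: False, c: False, q: False}
  {q: True, v: False, c: False}
  {v: True, q: False, c: False}


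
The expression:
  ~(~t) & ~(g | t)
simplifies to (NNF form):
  False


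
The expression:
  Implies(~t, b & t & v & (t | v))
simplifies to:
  t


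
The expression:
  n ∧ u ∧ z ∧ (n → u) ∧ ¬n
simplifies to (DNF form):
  False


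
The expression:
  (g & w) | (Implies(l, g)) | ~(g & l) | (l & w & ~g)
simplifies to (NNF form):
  True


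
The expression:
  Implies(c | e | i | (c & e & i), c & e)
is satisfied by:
  {c: True, e: True, i: False}
  {i: True, c: True, e: True}
  {i: False, e: False, c: False}


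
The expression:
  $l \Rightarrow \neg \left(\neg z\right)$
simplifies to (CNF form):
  $z \vee \neg l$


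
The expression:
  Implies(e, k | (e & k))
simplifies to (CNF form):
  k | ~e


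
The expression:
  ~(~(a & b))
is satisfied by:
  {a: True, b: True}


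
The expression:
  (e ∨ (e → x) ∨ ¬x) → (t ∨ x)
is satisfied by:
  {x: True, t: True}
  {x: True, t: False}
  {t: True, x: False}


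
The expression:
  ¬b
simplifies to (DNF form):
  ¬b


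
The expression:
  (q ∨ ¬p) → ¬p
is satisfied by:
  {p: False, q: False}
  {q: True, p: False}
  {p: True, q: False}


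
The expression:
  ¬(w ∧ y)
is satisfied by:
  {w: False, y: False}
  {y: True, w: False}
  {w: True, y: False}


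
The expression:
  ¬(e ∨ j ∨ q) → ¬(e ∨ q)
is always true.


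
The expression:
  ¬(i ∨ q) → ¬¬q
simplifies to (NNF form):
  i ∨ q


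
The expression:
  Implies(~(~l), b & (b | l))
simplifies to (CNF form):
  b | ~l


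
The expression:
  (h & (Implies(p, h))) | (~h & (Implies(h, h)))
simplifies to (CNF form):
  True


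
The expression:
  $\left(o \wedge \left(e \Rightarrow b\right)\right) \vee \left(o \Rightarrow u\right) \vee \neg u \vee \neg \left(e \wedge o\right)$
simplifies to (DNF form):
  $\text{True}$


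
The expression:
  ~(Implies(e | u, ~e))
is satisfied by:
  {e: True}


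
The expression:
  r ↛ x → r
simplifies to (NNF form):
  True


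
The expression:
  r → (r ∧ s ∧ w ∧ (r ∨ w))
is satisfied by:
  {s: True, w: True, r: False}
  {s: True, w: False, r: False}
  {w: True, s: False, r: False}
  {s: False, w: False, r: False}
  {r: True, s: True, w: True}


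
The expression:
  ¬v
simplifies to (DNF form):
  ¬v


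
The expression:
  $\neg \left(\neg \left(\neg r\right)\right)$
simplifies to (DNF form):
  $\neg r$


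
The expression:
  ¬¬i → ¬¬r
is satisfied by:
  {r: True, i: False}
  {i: False, r: False}
  {i: True, r: True}


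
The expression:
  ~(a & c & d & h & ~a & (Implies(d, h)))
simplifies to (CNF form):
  True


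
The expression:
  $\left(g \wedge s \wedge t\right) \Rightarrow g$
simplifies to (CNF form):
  $\text{True}$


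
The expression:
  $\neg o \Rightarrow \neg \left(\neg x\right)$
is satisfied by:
  {x: True, o: True}
  {x: True, o: False}
  {o: True, x: False}


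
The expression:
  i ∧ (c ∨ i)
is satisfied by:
  {i: True}


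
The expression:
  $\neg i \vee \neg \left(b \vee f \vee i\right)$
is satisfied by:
  {i: False}


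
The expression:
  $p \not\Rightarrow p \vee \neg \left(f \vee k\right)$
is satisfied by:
  {f: False, k: False}


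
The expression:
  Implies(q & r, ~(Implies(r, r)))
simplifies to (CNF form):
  ~q | ~r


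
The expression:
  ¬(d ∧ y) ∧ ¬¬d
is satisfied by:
  {d: True, y: False}


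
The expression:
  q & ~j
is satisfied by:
  {q: True, j: False}


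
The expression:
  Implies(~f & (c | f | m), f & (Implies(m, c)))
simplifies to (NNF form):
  f | (~c & ~m)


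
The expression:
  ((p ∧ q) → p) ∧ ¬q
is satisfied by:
  {q: False}


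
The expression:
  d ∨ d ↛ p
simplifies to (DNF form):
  d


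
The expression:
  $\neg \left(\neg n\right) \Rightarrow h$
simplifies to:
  $h \vee \neg n$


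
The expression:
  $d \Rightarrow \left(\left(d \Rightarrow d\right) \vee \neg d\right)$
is always true.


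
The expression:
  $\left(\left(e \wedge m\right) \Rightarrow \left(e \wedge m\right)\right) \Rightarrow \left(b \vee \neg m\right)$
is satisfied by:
  {b: True, m: False}
  {m: False, b: False}
  {m: True, b: True}


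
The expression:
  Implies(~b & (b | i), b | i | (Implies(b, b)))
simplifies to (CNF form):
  True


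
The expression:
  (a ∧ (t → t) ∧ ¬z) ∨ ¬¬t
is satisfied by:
  {t: True, a: True, z: False}
  {t: True, a: False, z: False}
  {t: True, z: True, a: True}
  {t: True, z: True, a: False}
  {a: True, z: False, t: False}


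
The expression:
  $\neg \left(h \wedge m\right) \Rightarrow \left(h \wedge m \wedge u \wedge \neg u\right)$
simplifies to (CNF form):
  $h \wedge m$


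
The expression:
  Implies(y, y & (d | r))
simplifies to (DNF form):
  d | r | ~y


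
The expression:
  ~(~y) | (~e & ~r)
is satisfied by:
  {y: True, e: False, r: False}
  {r: True, y: True, e: False}
  {y: True, e: True, r: False}
  {r: True, y: True, e: True}
  {r: False, e: False, y: False}


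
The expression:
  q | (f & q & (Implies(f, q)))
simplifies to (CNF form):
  q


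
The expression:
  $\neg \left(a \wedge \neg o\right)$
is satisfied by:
  {o: True, a: False}
  {a: False, o: False}
  {a: True, o: True}


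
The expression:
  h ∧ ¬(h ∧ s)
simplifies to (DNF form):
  h ∧ ¬s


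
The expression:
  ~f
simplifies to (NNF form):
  ~f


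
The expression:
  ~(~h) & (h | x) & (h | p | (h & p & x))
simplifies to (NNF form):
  h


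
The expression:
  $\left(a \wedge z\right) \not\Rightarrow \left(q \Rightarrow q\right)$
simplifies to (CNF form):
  $\text{False}$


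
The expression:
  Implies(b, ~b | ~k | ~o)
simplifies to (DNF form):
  ~b | ~k | ~o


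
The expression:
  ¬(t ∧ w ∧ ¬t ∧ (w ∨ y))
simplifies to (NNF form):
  True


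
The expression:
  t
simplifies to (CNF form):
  t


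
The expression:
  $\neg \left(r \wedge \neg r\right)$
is always true.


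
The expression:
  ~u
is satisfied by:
  {u: False}


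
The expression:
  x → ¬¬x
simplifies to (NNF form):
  True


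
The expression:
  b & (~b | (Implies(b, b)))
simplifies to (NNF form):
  b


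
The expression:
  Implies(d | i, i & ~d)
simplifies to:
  ~d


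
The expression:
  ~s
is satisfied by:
  {s: False}


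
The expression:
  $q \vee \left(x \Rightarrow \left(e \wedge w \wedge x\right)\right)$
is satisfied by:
  {q: True, e: True, w: True, x: False}
  {q: True, e: True, w: False, x: False}
  {q: True, w: True, e: False, x: False}
  {q: True, w: False, e: False, x: False}
  {e: True, w: True, q: False, x: False}
  {e: True, w: False, q: False, x: False}
  {w: True, q: False, e: False, x: False}
  {w: False, q: False, e: False, x: False}
  {x: True, q: True, e: True, w: True}
  {x: True, q: True, e: True, w: False}
  {x: True, q: True, w: True, e: False}
  {x: True, q: True, w: False, e: False}
  {x: True, e: True, w: True, q: False}


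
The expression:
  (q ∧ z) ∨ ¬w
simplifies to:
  (q ∧ z) ∨ ¬w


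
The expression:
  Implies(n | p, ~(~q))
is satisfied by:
  {q: True, p: False, n: False}
  {n: True, q: True, p: False}
  {q: True, p: True, n: False}
  {n: True, q: True, p: True}
  {n: False, p: False, q: False}


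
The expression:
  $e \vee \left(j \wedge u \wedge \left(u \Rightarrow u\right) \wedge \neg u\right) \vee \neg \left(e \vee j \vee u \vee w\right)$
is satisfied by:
  {e: True, j: False, w: False, u: False}
  {e: True, u: True, j: False, w: False}
  {e: True, w: True, j: False, u: False}
  {e: True, u: True, w: True, j: False}
  {e: True, j: True, w: False, u: False}
  {e: True, u: True, j: True, w: False}
  {e: True, w: True, j: True, u: False}
  {e: True, u: True, w: True, j: True}
  {u: False, j: False, w: False, e: False}


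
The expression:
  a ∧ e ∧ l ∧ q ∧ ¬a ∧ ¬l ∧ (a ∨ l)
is never true.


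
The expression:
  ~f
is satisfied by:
  {f: False}


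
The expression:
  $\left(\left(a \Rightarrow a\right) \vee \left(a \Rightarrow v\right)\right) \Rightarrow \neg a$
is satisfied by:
  {a: False}


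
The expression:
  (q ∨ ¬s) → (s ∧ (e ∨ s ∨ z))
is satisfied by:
  {s: True}


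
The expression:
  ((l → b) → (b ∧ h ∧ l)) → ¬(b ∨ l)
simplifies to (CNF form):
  (b ∨ ¬l) ∧ (¬h ∨ ¬l)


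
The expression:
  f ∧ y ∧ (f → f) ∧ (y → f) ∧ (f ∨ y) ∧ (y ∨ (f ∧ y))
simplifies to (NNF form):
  f ∧ y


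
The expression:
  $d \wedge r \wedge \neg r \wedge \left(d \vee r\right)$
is never true.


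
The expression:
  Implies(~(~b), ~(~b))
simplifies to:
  True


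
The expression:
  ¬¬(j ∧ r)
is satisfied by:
  {r: True, j: True}


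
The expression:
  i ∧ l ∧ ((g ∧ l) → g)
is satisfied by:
  {i: True, l: True}


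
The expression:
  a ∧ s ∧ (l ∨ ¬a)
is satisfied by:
  {a: True, s: True, l: True}


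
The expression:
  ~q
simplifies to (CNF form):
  ~q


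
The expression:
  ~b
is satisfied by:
  {b: False}


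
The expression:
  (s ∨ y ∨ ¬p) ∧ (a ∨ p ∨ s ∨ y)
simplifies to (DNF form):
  s ∨ y ∨ (a ∧ ¬p)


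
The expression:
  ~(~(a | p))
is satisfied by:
  {a: True, p: True}
  {a: True, p: False}
  {p: True, a: False}


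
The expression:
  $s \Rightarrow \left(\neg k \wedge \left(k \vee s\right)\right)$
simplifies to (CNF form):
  $\neg k \vee \neg s$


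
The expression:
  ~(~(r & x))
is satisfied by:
  {r: True, x: True}


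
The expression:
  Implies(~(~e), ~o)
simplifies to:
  ~e | ~o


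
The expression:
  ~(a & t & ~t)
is always true.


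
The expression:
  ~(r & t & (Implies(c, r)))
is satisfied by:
  {t: False, r: False}
  {r: True, t: False}
  {t: True, r: False}


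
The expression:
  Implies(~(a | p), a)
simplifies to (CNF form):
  a | p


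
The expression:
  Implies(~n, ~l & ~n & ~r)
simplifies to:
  n | (~l & ~r)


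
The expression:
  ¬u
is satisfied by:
  {u: False}


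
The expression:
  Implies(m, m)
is always true.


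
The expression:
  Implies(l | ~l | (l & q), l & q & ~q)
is never true.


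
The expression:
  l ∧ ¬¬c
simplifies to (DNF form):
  c ∧ l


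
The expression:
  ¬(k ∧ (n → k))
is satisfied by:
  {k: False}


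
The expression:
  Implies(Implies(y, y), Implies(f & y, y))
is always true.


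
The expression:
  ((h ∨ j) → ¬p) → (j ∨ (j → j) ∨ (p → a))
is always true.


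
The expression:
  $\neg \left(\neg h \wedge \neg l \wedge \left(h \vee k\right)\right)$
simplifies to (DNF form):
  $h \vee l \vee \neg k$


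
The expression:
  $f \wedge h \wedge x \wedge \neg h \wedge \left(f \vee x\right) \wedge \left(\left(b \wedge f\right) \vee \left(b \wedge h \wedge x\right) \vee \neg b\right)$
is never true.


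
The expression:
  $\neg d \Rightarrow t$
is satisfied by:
  {d: True, t: True}
  {d: True, t: False}
  {t: True, d: False}


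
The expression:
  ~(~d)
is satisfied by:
  {d: True}


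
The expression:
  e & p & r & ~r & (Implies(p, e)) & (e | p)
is never true.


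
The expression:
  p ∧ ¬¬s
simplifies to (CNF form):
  p ∧ s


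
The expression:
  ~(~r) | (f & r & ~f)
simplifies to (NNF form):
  r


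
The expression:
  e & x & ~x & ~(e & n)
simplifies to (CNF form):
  False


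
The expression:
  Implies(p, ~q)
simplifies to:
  ~p | ~q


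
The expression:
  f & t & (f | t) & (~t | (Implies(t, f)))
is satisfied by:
  {t: True, f: True}


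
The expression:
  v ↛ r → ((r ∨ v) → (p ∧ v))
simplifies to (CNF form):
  p ∨ r ∨ ¬v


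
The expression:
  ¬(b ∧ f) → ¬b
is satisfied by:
  {f: True, b: False}
  {b: False, f: False}
  {b: True, f: True}


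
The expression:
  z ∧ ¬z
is never true.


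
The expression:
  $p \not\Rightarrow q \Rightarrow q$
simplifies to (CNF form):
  $q \vee \neg p$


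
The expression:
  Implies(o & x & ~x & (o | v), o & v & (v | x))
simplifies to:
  True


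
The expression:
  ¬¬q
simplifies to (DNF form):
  q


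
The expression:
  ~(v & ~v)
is always true.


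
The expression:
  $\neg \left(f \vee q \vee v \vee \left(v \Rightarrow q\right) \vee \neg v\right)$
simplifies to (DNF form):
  $\text{False}$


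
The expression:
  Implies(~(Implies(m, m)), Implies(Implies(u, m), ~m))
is always true.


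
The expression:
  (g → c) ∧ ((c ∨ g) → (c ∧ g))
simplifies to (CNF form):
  (c ∨ ¬c) ∧ (c ∨ ¬g) ∧ (g ∨ ¬c) ∧ (g ∨ ¬g)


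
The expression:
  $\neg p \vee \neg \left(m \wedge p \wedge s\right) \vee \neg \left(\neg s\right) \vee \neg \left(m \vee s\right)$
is always true.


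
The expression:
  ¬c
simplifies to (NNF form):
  ¬c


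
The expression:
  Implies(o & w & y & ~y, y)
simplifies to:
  True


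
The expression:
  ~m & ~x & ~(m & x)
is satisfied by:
  {x: False, m: False}


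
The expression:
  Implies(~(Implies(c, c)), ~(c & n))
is always true.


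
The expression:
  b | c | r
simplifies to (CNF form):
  b | c | r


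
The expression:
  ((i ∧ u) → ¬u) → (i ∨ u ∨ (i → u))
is always true.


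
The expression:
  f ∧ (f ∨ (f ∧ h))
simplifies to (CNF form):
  f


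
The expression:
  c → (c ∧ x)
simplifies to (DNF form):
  x ∨ ¬c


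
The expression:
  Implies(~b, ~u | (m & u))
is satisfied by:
  {b: True, m: True, u: False}
  {b: True, u: False, m: False}
  {m: True, u: False, b: False}
  {m: False, u: False, b: False}
  {b: True, m: True, u: True}
  {b: True, u: True, m: False}
  {m: True, u: True, b: False}


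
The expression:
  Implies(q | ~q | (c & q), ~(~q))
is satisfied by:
  {q: True}


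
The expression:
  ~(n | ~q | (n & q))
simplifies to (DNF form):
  q & ~n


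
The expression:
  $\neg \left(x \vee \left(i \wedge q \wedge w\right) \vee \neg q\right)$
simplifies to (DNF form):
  $\left(q \wedge \neg i \wedge \neg x\right) \vee \left(q \wedge \neg w \wedge \neg x\right)$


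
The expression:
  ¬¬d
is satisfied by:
  {d: True}


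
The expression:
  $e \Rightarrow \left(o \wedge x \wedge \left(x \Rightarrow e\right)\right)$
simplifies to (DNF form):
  $\left(o \wedge x\right) \vee \neg e$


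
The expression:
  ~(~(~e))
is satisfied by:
  {e: False}


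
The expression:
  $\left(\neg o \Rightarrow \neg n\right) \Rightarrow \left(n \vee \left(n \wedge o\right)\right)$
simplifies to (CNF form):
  $n$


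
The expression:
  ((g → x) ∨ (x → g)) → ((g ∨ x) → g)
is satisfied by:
  {g: True, x: False}
  {x: False, g: False}
  {x: True, g: True}


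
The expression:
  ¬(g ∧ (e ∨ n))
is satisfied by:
  {e: False, g: False, n: False}
  {n: True, e: False, g: False}
  {e: True, n: False, g: False}
  {n: True, e: True, g: False}
  {g: True, n: False, e: False}


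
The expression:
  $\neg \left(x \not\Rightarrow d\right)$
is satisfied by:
  {d: True, x: False}
  {x: False, d: False}
  {x: True, d: True}


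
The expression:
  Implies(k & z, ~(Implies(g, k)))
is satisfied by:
  {k: False, z: False}
  {z: True, k: False}
  {k: True, z: False}


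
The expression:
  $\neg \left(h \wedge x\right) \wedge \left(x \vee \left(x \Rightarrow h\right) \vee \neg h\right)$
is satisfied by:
  {h: False, x: False}
  {x: True, h: False}
  {h: True, x: False}


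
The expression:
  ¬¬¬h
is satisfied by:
  {h: False}


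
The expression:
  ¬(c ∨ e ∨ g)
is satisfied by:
  {g: False, e: False, c: False}


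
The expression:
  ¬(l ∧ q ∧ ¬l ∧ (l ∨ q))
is always true.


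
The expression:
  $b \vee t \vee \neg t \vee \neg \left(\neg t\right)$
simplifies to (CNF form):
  $\text{True}$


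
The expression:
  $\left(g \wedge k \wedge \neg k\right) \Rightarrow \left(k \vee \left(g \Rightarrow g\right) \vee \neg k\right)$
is always true.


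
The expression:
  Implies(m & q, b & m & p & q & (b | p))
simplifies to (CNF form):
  (b | ~m | ~q) & (p | ~m | ~q)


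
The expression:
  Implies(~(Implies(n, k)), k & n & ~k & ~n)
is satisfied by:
  {k: True, n: False}
  {n: False, k: False}
  {n: True, k: True}


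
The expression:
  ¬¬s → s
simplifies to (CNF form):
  True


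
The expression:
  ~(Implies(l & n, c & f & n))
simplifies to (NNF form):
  l & n & (~c | ~f)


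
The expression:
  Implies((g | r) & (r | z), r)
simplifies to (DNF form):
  r | ~g | ~z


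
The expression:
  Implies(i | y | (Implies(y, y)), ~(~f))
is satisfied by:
  {f: True}


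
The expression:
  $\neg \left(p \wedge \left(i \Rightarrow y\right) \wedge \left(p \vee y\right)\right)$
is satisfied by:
  {i: True, y: False, p: False}
  {y: False, p: False, i: False}
  {i: True, y: True, p: False}
  {y: True, i: False, p: False}
  {p: True, i: True, y: False}


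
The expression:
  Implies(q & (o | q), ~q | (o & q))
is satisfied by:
  {o: True, q: False}
  {q: False, o: False}
  {q: True, o: True}


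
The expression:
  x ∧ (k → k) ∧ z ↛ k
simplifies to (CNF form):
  x ∧ z ∧ ¬k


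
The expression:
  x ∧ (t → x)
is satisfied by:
  {x: True}


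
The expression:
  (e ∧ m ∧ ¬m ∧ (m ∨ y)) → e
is always true.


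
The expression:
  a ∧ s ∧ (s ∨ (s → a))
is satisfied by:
  {a: True, s: True}


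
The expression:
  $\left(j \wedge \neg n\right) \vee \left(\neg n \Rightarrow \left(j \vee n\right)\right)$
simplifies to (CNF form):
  $j \vee n$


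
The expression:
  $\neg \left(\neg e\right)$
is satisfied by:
  {e: True}


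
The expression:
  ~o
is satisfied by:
  {o: False}


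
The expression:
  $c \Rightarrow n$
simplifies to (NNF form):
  $n \vee \neg c$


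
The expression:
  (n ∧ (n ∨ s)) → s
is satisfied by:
  {s: True, n: False}
  {n: False, s: False}
  {n: True, s: True}


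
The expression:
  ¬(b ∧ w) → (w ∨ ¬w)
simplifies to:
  True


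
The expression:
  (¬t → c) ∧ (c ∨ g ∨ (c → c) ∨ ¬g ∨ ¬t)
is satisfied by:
  {t: True, c: True}
  {t: True, c: False}
  {c: True, t: False}


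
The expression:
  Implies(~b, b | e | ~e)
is always true.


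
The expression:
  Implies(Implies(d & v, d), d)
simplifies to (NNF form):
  d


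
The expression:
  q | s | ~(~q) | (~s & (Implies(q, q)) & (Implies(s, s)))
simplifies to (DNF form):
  True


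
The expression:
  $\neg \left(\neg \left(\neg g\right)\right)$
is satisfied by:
  {g: False}


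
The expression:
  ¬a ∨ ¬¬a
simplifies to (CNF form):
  True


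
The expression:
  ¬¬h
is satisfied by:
  {h: True}


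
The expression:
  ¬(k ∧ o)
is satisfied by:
  {k: False, o: False}
  {o: True, k: False}
  {k: True, o: False}


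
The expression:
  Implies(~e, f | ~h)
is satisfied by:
  {e: True, f: True, h: False}
  {e: True, f: False, h: False}
  {f: True, e: False, h: False}
  {e: False, f: False, h: False}
  {h: True, e: True, f: True}
  {h: True, e: True, f: False}
  {h: True, f: True, e: False}


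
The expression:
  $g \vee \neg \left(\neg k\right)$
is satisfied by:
  {k: True, g: True}
  {k: True, g: False}
  {g: True, k: False}


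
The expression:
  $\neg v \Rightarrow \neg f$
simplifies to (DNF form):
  $v \vee \neg f$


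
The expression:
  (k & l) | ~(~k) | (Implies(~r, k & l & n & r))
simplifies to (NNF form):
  k | r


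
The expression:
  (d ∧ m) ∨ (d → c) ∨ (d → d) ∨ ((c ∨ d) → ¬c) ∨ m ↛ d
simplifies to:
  True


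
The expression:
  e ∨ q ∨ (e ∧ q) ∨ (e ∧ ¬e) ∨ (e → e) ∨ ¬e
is always true.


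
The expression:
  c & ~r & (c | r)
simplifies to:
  c & ~r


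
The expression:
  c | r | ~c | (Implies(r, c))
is always true.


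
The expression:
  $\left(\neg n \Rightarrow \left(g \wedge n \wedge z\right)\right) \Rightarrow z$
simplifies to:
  $z \vee \neg n$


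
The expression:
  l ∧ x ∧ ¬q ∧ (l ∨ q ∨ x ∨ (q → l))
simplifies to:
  l ∧ x ∧ ¬q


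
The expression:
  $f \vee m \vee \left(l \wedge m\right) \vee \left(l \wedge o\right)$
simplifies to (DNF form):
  $f \vee m \vee \left(l \wedge o\right)$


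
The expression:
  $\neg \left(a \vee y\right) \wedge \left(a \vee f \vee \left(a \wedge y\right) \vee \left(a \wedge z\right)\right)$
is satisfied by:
  {f: True, y: False, a: False}


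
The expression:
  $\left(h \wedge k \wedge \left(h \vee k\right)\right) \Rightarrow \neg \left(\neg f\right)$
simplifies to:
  $f \vee \neg h \vee \neg k$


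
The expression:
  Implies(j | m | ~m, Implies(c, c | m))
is always true.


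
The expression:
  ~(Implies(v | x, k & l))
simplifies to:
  (v & ~k) | (v & ~l) | (x & ~k) | (x & ~l)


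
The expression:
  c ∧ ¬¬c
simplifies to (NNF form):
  c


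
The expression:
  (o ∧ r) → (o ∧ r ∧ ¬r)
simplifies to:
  ¬o ∨ ¬r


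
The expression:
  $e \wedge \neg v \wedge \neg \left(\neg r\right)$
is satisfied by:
  {r: True, e: True, v: False}


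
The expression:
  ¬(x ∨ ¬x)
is never true.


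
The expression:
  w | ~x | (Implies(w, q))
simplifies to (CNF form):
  True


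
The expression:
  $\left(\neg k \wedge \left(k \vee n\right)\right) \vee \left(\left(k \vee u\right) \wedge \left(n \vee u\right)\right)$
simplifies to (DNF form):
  $n \vee u$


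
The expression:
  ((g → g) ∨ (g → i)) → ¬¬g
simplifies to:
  g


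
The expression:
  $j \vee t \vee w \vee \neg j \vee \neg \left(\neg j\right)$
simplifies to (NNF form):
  $\text{True}$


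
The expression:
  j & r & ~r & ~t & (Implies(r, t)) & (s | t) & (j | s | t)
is never true.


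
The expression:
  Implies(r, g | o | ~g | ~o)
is always true.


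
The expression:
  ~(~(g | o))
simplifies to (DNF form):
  g | o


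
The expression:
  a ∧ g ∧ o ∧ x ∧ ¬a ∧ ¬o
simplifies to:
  False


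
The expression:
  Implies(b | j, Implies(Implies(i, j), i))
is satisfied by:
  {i: True, j: False, b: False}
  {i: True, b: True, j: False}
  {i: True, j: True, b: False}
  {i: True, b: True, j: True}
  {b: False, j: False, i: False}


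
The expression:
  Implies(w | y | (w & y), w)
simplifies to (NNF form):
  w | ~y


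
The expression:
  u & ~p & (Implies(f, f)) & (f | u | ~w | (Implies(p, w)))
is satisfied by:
  {u: True, p: False}


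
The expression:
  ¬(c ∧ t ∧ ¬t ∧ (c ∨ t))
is always true.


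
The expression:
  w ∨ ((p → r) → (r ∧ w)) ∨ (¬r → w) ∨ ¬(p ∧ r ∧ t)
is always true.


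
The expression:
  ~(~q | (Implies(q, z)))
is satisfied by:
  {q: True, z: False}


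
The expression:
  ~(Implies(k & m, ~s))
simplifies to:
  k & m & s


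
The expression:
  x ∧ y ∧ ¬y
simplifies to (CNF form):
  False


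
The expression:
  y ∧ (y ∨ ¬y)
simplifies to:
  y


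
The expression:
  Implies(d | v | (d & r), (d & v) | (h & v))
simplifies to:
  (d & v) | (h & ~d) | (~d & ~v)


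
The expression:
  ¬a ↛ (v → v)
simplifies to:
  False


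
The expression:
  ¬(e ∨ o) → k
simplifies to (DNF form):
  e ∨ k ∨ o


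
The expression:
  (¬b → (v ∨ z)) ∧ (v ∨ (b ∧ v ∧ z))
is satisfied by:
  {v: True}


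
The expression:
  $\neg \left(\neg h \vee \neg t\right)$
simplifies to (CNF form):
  $h \wedge t$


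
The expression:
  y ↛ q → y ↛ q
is always true.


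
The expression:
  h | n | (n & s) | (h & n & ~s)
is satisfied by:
  {n: True, h: True}
  {n: True, h: False}
  {h: True, n: False}


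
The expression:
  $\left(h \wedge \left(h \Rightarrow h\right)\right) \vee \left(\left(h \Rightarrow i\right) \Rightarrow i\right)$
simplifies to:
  $h \vee i$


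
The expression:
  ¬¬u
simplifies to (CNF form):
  u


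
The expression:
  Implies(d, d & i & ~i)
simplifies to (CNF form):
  ~d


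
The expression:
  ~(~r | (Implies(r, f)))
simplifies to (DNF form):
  r & ~f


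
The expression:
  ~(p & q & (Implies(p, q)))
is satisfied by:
  {p: False, q: False}
  {q: True, p: False}
  {p: True, q: False}


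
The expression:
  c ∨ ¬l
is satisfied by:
  {c: True, l: False}
  {l: False, c: False}
  {l: True, c: True}


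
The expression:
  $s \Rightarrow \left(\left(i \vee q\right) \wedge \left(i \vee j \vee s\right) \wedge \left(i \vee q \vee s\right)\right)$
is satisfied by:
  {i: True, q: True, s: False}
  {i: True, s: False, q: False}
  {q: True, s: False, i: False}
  {q: False, s: False, i: False}
  {i: True, q: True, s: True}
  {i: True, s: True, q: False}
  {q: True, s: True, i: False}


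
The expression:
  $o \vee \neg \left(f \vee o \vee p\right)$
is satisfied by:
  {o: True, f: False, p: False}
  {o: True, p: True, f: False}
  {o: True, f: True, p: False}
  {o: True, p: True, f: True}
  {p: False, f: False, o: False}


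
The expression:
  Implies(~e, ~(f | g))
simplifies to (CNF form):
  (e | ~f) & (e | ~g)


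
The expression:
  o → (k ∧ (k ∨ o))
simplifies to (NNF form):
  k ∨ ¬o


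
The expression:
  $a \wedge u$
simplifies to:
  $a \wedge u$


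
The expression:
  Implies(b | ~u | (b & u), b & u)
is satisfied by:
  {u: True}


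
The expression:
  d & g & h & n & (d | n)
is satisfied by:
  {h: True, g: True, d: True, n: True}


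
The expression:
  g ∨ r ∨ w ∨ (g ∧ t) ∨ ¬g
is always true.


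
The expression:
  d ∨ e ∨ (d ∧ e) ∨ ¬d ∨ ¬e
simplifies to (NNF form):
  True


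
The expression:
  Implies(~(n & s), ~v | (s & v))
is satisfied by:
  {s: True, v: False}
  {v: False, s: False}
  {v: True, s: True}


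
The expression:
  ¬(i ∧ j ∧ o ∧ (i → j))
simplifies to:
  ¬i ∨ ¬j ∨ ¬o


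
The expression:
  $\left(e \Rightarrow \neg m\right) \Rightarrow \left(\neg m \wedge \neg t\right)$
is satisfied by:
  {e: True, t: False, m: False}
  {t: False, m: False, e: False}
  {e: True, m: True, t: False}
  {e: True, m: True, t: True}


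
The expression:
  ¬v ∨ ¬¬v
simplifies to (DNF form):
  True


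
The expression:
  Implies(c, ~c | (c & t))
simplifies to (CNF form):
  t | ~c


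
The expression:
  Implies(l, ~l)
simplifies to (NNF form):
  ~l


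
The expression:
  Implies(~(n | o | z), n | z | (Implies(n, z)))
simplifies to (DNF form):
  True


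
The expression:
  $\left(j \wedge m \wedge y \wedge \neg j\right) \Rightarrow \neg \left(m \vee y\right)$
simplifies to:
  $\text{True}$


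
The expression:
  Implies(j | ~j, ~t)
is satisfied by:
  {t: False}


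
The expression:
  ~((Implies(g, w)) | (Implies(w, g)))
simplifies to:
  False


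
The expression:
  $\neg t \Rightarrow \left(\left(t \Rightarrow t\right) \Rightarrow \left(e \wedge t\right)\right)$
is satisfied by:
  {t: True}


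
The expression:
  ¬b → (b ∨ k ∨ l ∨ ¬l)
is always true.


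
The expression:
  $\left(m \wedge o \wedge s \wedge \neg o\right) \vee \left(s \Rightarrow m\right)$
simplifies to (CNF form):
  $m \vee \neg s$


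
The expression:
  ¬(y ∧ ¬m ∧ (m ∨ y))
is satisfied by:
  {m: True, y: False}
  {y: False, m: False}
  {y: True, m: True}


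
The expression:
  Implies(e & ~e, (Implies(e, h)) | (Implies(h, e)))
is always true.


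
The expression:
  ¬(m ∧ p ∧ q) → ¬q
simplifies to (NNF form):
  (m ∧ p) ∨ ¬q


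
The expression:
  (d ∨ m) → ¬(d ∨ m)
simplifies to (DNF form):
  ¬d ∧ ¬m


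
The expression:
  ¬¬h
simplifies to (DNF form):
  h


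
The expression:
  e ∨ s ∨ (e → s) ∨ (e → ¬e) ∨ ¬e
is always true.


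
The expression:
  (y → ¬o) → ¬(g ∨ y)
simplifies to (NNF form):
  (o ∧ y) ∨ (¬g ∧ ¬y)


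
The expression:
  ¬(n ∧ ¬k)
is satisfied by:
  {k: True, n: False}
  {n: False, k: False}
  {n: True, k: True}


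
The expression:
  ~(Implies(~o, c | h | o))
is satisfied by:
  {o: False, h: False, c: False}


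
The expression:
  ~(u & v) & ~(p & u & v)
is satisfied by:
  {u: False, v: False}
  {v: True, u: False}
  {u: True, v: False}


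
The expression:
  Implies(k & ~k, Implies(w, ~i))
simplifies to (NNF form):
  True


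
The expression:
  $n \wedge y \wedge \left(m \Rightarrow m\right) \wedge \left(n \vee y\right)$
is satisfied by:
  {y: True, n: True}


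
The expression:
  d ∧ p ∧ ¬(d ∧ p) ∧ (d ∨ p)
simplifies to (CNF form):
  False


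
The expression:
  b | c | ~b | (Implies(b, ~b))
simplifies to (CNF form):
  True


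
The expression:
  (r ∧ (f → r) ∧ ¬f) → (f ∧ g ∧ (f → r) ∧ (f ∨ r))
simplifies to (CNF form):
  f ∨ ¬r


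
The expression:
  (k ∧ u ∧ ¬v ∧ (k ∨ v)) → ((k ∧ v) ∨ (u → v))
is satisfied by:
  {v: True, u: False, k: False}
  {u: False, k: False, v: False}
  {v: True, k: True, u: False}
  {k: True, u: False, v: False}
  {v: True, u: True, k: False}
  {u: True, v: False, k: False}
  {v: True, k: True, u: True}


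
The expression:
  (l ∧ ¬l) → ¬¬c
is always true.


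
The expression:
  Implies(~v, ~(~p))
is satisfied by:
  {v: True, p: True}
  {v: True, p: False}
  {p: True, v: False}


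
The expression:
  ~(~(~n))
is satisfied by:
  {n: False}


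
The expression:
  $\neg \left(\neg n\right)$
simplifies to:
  $n$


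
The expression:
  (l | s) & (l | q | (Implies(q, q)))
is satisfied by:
  {l: True, s: True}
  {l: True, s: False}
  {s: True, l: False}


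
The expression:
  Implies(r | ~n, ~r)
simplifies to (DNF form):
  ~r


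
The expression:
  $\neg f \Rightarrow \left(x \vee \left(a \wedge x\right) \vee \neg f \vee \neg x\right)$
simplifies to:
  $\text{True}$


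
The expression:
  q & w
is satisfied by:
  {w: True, q: True}


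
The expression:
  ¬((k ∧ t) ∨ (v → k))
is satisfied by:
  {v: True, k: False}


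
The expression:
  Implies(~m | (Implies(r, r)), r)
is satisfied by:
  {r: True}


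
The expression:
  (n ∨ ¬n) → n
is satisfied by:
  {n: True}


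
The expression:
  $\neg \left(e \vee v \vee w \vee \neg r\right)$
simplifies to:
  $r \wedge \neg e \wedge \neg v \wedge \neg w$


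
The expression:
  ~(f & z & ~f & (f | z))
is always true.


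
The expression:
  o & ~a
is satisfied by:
  {o: True, a: False}


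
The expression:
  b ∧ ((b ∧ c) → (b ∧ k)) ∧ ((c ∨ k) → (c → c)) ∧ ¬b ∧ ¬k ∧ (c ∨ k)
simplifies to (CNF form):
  False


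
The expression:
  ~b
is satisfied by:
  {b: False}


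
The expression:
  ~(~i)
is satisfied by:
  {i: True}


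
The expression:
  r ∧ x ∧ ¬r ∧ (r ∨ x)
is never true.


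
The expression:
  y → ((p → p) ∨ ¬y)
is always true.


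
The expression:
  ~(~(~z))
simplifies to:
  ~z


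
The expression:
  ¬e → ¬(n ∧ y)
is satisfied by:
  {e: True, n: False, y: False}
  {e: False, n: False, y: False}
  {y: True, e: True, n: False}
  {y: True, e: False, n: False}
  {n: True, e: True, y: False}
  {n: True, e: False, y: False}
  {n: True, y: True, e: True}


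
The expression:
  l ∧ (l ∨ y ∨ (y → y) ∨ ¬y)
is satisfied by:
  {l: True}


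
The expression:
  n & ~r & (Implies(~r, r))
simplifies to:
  False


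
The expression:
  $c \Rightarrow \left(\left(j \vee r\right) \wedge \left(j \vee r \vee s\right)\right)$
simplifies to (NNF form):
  $j \vee r \vee \neg c$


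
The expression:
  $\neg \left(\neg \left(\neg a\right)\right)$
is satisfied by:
  {a: False}


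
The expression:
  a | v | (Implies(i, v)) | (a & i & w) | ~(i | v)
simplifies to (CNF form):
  a | v | ~i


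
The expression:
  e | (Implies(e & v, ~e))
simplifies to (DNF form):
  True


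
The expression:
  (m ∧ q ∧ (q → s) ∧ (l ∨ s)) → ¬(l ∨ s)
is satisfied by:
  {s: False, m: False, q: False}
  {q: True, s: False, m: False}
  {m: True, s: False, q: False}
  {q: True, m: True, s: False}
  {s: True, q: False, m: False}
  {q: True, s: True, m: False}
  {m: True, s: True, q: False}


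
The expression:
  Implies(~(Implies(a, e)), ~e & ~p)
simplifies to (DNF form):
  e | ~a | ~p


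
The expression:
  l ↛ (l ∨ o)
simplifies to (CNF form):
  False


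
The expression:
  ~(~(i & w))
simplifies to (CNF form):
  i & w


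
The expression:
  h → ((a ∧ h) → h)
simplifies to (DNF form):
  True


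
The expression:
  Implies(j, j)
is always true.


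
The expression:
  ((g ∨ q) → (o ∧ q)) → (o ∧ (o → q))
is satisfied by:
  {q: True, g: True}
  {q: True, g: False}
  {g: True, q: False}


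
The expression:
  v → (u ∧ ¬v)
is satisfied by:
  {v: False}


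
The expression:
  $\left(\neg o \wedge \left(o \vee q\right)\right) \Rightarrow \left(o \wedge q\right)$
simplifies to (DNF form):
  $o \vee \neg q$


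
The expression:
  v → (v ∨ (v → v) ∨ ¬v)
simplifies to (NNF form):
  True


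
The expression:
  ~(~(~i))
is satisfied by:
  {i: False}


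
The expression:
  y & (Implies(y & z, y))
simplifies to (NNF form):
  y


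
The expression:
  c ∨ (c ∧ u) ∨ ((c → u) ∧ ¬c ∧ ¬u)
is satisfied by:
  {c: True, u: False}
  {u: False, c: False}
  {u: True, c: True}


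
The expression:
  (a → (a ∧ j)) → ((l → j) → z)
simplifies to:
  z ∨ (a ∧ ¬j) ∨ (l ∧ ¬j)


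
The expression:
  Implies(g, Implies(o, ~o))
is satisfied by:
  {g: False, o: False}
  {o: True, g: False}
  {g: True, o: False}


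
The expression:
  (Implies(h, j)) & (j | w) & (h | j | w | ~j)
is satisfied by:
  {j: True, w: True, h: False}
  {j: True, w: False, h: False}
  {j: True, h: True, w: True}
  {j: True, h: True, w: False}
  {w: True, h: False, j: False}


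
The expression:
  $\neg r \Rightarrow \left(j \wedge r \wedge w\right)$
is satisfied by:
  {r: True}


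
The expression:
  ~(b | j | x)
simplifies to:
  ~b & ~j & ~x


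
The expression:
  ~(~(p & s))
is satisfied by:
  {p: True, s: True}


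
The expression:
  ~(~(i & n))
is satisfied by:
  {i: True, n: True}


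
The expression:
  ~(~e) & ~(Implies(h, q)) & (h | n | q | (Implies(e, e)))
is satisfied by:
  {h: True, e: True, q: False}


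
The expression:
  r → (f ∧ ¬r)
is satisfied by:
  {r: False}


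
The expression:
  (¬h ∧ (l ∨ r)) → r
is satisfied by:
  {r: True, h: True, l: False}
  {r: True, l: False, h: False}
  {h: True, l: False, r: False}
  {h: False, l: False, r: False}
  {r: True, h: True, l: True}
  {r: True, l: True, h: False}
  {h: True, l: True, r: False}


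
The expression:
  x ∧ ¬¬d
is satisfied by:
  {d: True, x: True}


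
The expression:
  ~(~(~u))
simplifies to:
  ~u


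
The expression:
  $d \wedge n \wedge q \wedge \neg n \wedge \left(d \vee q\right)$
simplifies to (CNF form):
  $\text{False}$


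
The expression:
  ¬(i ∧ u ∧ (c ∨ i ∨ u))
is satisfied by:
  {u: False, i: False}
  {i: True, u: False}
  {u: True, i: False}


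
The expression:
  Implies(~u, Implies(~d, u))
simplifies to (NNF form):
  d | u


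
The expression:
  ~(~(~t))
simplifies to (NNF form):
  ~t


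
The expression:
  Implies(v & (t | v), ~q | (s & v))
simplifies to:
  s | ~q | ~v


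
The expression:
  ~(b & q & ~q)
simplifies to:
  True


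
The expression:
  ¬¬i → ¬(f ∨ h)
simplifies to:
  (¬f ∧ ¬h) ∨ ¬i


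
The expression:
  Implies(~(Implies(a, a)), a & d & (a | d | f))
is always true.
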